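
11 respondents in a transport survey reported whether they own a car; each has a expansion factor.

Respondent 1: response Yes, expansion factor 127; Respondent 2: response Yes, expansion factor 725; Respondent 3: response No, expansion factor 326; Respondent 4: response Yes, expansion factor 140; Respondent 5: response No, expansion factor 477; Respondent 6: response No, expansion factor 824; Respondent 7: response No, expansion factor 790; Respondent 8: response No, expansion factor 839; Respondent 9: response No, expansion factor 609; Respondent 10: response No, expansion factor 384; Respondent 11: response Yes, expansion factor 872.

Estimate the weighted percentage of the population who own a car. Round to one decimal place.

30.5

Sum of weights for 'Yes' = 127 + 725 + 140 + 872 = 1864
Total weight = 127 + 725 + 326 + 140 + 477 + 824 + 790 + 839 + 609 + 384 + 872 = 6113
Weighted proportion = 1864 / 6113 = 0.30492393 → 30.492393%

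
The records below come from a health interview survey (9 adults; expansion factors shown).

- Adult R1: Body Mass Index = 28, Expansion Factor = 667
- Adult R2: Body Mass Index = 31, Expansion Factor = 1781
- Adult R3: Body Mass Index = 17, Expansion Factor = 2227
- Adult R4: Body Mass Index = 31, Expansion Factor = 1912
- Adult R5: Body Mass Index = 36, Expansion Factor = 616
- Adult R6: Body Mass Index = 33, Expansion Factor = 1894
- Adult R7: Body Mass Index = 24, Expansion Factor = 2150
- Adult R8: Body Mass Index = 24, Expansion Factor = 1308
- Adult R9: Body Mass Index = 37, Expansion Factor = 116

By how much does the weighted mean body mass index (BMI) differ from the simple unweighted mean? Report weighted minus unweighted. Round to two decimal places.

-1.93

Unweighted sum = 261
Unweighted mean = 261 / 9 = 29
Weighted sum = 28×667 + 31×1781 + 17×2227 + 31×1912 + 36×616 + 33×1894 + 24×2150 + 24×1308 + 37×116
  = 18676 + 55211 + 37859 + 59272 + 22176 + 62502 + 51600 + 31392 + 4292 = 342980
Sum of weights = 667 + 1781 + 2227 + 1912 + 616 + 1894 + 2150 + 1308 + 116 = 12671
Weighted mean = 342980 / 12671 = 27.068108
Difference (weighted minus unweighted) = -1.9318917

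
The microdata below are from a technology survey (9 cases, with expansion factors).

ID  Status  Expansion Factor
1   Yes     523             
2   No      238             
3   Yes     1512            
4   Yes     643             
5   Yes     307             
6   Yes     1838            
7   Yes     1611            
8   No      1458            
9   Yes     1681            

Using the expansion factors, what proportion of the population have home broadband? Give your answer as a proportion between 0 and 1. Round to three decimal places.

0.827

Sum of weights for 'Yes' = 523 + 1512 + 643 + 307 + 1838 + 1611 + 1681 = 8115
Total weight = 523 + 238 + 1512 + 643 + 307 + 1838 + 1611 + 1458 + 1681 = 9811
Weighted proportion = 8115 / 9811 = 0.82713281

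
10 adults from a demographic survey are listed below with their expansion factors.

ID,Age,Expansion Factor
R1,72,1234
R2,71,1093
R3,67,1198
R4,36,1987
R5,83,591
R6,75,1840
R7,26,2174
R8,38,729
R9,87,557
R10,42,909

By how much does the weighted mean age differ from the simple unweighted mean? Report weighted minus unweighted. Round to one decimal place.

Unweighted sum = 72 + 71 + 67 + 36 + 83 + 75 + 26 + 38 + 87 + 42 = 597
Unweighted mean = 597 / 10 = 59.7
Weighted sum = 72×1234 + 71×1093 + 67×1198 + 36×1987 + 83×591 + 75×1840 + 26×2174 + 38×729 + 87×557 + 42×909
  = 676165
Sum of weights = 1234 + 1093 + 1198 + 1987 + 591 + 1840 + 2174 + 729 + 557 + 909 = 12312
Weighted mean = 676165 / 12312 = 54.919185
Difference (weighted minus unweighted) = -4.7808155

-4.8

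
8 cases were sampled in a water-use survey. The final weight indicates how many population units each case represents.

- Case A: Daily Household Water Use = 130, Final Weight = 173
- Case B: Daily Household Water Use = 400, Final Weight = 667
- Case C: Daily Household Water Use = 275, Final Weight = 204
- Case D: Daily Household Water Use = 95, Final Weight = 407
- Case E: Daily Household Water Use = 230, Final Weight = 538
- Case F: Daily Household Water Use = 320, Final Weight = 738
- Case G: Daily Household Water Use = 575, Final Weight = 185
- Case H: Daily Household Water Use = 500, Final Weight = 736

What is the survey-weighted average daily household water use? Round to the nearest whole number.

334

Weighted sum = 130×173 + 400×667 + 275×204 + 95×407 + 230×538 + 320×738 + 575×185 + 500×736
  = 22490 + 266800 + 56100 + 38665 + 123740 + 236160 + 106375 + 368000 = 1218330
Sum of weights = 173 + 667 + 204 + 407 + 538 + 738 + 185 + 736 = 3648
Weighted mean = 1218330 / 3648 = 333.97204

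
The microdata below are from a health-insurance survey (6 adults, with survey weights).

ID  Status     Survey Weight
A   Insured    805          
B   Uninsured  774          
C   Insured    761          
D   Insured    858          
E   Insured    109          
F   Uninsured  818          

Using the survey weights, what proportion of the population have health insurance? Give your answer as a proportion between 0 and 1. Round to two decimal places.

0.61

Sum of weights for 'Insured' = 805 + 761 + 858 + 109 = 2533
Total weight = 805 + 774 + 761 + 858 + 109 + 818 = 4125
Weighted proportion = 2533 / 4125 = 0.61406061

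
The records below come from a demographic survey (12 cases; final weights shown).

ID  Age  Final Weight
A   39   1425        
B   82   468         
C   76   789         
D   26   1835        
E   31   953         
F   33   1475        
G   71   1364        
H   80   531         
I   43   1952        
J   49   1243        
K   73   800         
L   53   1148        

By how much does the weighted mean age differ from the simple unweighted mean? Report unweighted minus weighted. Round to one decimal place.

Unweighted sum = 656
Unweighted mean = 656 / 12 = 54.666667
Weighted sum = 39×1425 + 82×468 + 76×789 + 26×1835 + 31×953 + 33×1475 + 71×1364 + 80×531 + 43×1952 + 49×1243 + 73×800 + 53×1148
  = 55575 + 38376 + 59964 + 47710 + 29543 + 48675 + 96844 + 42480 + 83936 + 60907 + 58400 + 60844 = 683254
Sum of weights = 1425 + 468 + 789 + 1835 + 953 + 1475 + 1364 + 531 + 1952 + 1243 + 800 + 1148 = 13983
Weighted mean = 683254 / 13983 = 48.863191
Difference (unweighted minus weighted) = 5.8034756

5.8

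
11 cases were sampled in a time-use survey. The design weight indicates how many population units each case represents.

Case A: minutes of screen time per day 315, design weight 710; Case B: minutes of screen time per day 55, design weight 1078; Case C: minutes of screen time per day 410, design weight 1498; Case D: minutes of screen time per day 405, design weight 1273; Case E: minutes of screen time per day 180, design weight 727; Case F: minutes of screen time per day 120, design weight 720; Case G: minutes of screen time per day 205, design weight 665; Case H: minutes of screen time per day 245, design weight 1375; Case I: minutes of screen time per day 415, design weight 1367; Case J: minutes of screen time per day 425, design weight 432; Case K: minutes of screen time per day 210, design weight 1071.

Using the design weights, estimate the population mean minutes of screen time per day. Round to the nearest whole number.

Weighted sum = 315×710 + 55×1078 + 410×1498 + 405×1273 + 180×727 + 120×720 + 205×665 + 245×1375 + 415×1367 + 425×432 + 210×1071
  = 223650 + 59290 + 614180 + 515565 + 130860 + 86400 + 136325 + 336875 + 567305 + 183600 + 224910 = 3078960
Sum of weights = 10916
Weighted mean = 3078960 / 10916 = 282.05936

282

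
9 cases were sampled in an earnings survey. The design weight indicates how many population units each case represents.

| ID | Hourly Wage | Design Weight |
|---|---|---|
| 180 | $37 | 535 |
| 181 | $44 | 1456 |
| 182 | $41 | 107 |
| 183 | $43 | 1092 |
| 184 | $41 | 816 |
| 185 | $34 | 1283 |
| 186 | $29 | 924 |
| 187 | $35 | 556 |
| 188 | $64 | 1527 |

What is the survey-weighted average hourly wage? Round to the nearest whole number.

Weighted sum = 37×535 + 44×1456 + 41×107 + 43×1092 + 41×816 + 34×1283 + 29×924 + 35×556 + 64×1527
  = 19795 + 64064 + 4387 + 46956 + 33456 + 43622 + 26796 + 19460 + 97728 = 356264
Sum of weights = 535 + 1456 + 107 + 1092 + 816 + 1283 + 924 + 556 + 1527 = 8296
Weighted mean = 356264 / 8296 = 42.944069

43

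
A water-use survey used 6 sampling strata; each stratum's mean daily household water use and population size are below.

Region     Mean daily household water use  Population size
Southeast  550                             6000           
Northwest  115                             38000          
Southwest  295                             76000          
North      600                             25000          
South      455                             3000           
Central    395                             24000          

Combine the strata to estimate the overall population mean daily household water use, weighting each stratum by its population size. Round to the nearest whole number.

325

Σ Nₕ·x̄ₕ = 550×6000 + 115×38000 + 295×76000 + 600×25000 + 455×3000 + 395×24000
  = 3300000 + 4370000 + 22420000 + 15000000 + 1365000 + 9480000 = 55935000
Σ Nₕ = 6000 + 38000 + 76000 + 25000 + 3000 + 24000 = 172000
Overall mean = 55935000 / 172000 = 325.20349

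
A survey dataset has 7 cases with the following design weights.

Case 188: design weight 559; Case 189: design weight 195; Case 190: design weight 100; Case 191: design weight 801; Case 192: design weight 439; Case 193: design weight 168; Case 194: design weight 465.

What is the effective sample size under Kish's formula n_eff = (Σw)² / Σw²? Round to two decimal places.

Σ wᵢ = 559 + 195 + 100 + 801 + 439 + 168 + 465 = 2727
Σ wᵢ² = 312481 + 38025 + 10000 + 641601 + 192721 + 28224 + 216225 = 1439277
n_eff = 2727² / 1439277 = 7436529 / 1439277 = 5.1668504

5.17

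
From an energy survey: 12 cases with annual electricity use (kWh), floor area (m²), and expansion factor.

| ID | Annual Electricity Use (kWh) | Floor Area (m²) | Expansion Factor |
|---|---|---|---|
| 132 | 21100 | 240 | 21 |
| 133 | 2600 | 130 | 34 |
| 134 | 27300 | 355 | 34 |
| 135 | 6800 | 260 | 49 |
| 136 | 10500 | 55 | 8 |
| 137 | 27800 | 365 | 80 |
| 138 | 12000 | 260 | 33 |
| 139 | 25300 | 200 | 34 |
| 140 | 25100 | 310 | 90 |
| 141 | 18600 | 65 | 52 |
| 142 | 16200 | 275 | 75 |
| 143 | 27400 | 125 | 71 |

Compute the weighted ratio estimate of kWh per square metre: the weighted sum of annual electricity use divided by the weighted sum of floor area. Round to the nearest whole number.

Σ wᵢ·y = 21100×21 + 2600×34 + 27300×34 + 6800×49 + 10500×8 + 27800×80 + 12000×33 + 25300×34 + 25100×90 + 18600×52 + 16200×75 + 27400×71
  = 11743700
Σ wᵢ·x = 240×21 + 130×34 + 355×34 + 260×49 + 55×8 + 365×80 + 260×33 + 200×34 + 310×90 + 65×52 + 275×75 + 125×71
  = 5040 + 4420 + 12070 + 12740 + 440 + 29200 + 8580 + 6800 + 27900 + 3380 + 20625 + 8875 = 140070
Ratio = 11743700 / 140070 = 83.841651

84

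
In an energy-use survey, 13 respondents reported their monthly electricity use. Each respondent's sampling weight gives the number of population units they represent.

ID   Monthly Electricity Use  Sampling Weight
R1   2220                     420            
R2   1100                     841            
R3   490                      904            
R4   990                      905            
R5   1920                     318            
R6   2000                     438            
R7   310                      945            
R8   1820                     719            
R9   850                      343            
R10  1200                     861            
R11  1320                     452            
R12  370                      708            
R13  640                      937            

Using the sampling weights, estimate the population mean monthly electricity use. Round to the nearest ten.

1030

Weighted sum = 9067530
Sum of weights = 8791
Weighted mean = 9067530 / 8791 = 1031.456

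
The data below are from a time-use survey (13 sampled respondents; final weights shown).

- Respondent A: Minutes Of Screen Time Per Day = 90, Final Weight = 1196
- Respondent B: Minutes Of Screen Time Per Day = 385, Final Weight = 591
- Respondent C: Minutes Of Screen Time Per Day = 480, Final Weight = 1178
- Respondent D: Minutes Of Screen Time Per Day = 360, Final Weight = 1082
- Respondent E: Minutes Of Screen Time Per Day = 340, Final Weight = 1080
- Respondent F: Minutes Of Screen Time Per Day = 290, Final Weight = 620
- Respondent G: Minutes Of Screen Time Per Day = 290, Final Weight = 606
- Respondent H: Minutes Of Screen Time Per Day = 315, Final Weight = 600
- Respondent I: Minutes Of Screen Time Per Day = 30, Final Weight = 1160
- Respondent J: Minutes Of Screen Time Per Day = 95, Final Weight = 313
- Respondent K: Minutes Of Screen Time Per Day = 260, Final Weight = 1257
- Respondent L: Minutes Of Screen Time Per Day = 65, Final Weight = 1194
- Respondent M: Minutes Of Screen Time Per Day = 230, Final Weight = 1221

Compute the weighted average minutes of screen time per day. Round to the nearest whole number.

244

Weighted sum = 2951670
Sum of weights = 12098
Weighted mean = 2951670 / 12098 = 243.98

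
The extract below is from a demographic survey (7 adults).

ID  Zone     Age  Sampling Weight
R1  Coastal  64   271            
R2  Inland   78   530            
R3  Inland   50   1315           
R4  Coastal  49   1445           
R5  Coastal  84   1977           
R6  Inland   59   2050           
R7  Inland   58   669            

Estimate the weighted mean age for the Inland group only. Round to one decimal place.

58.5

Inland rows: R2, R3, R6, R7
Weighted sum = 78×530 + 50×1315 + 59×2050 + 58×669
  = 266842
Sum of weights = 4564
Weighted mean = 266842 / 4564 = 58.466696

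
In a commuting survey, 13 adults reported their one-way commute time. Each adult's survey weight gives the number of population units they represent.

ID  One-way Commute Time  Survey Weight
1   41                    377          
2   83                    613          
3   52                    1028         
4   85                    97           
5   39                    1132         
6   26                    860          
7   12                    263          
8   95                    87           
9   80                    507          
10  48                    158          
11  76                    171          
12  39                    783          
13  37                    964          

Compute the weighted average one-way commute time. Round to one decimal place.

Weighted sum = 333311
Sum of weights = 7040
Weighted mean = 333311 / 7040 = 47.345312

47.3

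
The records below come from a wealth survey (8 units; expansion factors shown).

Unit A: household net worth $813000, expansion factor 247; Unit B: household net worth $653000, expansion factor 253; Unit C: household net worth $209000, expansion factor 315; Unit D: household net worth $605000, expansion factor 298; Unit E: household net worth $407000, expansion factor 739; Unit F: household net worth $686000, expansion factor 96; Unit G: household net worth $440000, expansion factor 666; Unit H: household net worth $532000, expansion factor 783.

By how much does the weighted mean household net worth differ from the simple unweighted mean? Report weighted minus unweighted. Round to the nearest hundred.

-46100

Unweighted sum = 813000 + 653000 + 209000 + 605000 + 407000 + 686000 + 440000 + 532000 = 4345000
Unweighted mean = 4345000 / 8 = 543125
Weighted sum = 813000×247 + 653000×253 + 209000×315 + 605000×298 + 407000×739 + 686000×96 + 440000×666 + 532000×783
  = 1688370000
Sum of weights = 247 + 253 + 315 + 298 + 739 + 96 + 666 + 783 = 3397
Weighted mean = 1688370000 / 3397 = 497017.96
Difference (weighted minus unweighted) = -46107.043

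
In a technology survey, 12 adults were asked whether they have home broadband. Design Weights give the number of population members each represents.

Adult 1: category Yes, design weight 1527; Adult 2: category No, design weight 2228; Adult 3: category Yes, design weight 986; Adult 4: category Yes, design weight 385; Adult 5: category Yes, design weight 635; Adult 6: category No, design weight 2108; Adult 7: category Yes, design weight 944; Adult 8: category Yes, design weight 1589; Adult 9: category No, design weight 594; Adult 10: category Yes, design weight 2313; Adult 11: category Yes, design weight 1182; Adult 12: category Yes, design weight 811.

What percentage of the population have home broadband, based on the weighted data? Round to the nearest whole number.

Sum of weights for 'Yes' = 1527 + 986 + 385 + 635 + 944 + 1589 + 2313 + 1182 + 811 = 10372
Total weight = 1527 + 2228 + 986 + 385 + 635 + 2108 + 944 + 1589 + 594 + 2313 + 1182 + 811 = 15302
Weighted proportion = 10372 / 15302 = 0.67781989 → 67.781989%

68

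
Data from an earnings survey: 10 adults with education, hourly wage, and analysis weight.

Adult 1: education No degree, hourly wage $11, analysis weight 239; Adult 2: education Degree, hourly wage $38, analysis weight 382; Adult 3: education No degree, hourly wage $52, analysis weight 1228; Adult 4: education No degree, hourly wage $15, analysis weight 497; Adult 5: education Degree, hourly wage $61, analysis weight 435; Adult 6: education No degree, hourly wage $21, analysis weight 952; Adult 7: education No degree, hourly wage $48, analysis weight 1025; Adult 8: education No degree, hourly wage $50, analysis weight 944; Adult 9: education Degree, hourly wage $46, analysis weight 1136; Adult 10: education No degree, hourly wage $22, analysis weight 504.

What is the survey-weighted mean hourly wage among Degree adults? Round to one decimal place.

Degree rows: 2, 5, 9
Weighted sum = 38×382 + 61×435 + 46×1136
  = 14516 + 26535 + 52256 = 93307
Sum of weights = 382 + 435 + 1136 = 1953
Weighted mean = 93307 / 1953 = 47.776242

47.8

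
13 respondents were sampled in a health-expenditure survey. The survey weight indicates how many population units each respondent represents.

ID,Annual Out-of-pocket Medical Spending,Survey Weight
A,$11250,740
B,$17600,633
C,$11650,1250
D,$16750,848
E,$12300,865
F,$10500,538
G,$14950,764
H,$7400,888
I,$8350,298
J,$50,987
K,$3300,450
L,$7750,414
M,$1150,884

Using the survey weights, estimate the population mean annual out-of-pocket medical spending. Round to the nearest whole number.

9495

Weighted sum = 90761550
Sum of weights = 9559
Weighted mean = 90761550 / 9559 = 9494.8792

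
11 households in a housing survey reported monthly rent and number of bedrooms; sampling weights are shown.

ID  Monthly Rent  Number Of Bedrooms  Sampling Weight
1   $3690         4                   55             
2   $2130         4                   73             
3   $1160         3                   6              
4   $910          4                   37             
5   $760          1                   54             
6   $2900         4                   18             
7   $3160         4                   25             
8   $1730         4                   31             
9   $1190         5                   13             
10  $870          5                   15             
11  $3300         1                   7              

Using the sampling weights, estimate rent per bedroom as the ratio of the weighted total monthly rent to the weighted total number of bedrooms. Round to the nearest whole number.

576

Σ wᵢ·y = 676560
Σ wᵢ·x = 4×55 + 4×73 + 3×6 + 4×37 + 1×54 + 4×18 + 4×25 + 4×31 + 5×13 + 5×15 + 1×7
  = 220 + 292 + 18 + 148 + 54 + 72 + 100 + 124 + 65 + 75 + 7 = 1175
Ratio = 676560 / 1175 = 575.79574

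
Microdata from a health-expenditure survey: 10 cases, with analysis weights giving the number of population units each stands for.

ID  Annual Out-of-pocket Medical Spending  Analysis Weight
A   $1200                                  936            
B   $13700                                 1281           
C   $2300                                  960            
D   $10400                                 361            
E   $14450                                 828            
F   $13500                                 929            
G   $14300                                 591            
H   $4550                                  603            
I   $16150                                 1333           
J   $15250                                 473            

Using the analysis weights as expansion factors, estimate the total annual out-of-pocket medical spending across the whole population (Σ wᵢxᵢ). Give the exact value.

89077550

Weighted total = 1200×936 + 13700×1281 + 2300×960 + 10400×361 + 14450×828 + 13500×929 + 14300×591 + 4550×603 + 16150×1333 + 15250×473
  = 1123200 + 17549700 + 2208000 + 3754400 + 11964600 + 12541500 + 8451300 + 2743650 + 21527950 + 7213250 = 89077550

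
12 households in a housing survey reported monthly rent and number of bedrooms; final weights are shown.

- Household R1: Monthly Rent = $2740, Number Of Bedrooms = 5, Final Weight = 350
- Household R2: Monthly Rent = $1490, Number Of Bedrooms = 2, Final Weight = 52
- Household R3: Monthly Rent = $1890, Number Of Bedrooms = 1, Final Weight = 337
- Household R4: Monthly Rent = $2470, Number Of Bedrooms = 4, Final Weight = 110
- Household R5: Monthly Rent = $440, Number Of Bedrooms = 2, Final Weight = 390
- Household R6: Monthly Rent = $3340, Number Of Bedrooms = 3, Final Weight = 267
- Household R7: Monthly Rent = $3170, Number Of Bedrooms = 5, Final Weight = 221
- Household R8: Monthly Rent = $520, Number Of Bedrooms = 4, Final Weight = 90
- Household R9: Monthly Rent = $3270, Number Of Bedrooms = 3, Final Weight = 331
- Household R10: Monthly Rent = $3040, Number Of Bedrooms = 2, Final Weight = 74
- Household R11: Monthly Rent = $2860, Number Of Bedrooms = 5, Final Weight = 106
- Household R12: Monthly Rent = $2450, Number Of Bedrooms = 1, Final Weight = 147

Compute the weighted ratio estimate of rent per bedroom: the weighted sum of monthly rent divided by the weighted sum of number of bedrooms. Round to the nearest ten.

760

Σ wᵢ·y = 5726500
Σ wᵢ·x = 5×350 + 2×52 + 1×337 + 4×110 + 2×390 + 3×267 + 5×221 + 4×90 + 3×331 + 2×74 + 5×106 + 1×147
  = 7495
Ratio = 5726500 / 7495 = 764.0427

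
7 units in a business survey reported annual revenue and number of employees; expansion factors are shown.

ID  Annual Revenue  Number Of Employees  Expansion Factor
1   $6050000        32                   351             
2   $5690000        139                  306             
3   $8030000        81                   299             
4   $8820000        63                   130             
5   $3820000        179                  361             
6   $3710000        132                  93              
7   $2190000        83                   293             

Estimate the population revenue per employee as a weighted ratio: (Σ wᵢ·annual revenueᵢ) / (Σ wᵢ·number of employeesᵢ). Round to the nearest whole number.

Σ wᵢ·y = 6050000×351 + 5690000×306 + 8030000×299 + 8820000×130 + 3820000×361 + 3710000×93 + 2190000×293
  = 2123550000 + 1741140000 + 2400970000 + 1146600000 + 1379020000 + 345030000 + 641670000 = 9777980000
Σ wᵢ·x = 187389
Ratio = 9777980000 / 187389 = 52180.117

52180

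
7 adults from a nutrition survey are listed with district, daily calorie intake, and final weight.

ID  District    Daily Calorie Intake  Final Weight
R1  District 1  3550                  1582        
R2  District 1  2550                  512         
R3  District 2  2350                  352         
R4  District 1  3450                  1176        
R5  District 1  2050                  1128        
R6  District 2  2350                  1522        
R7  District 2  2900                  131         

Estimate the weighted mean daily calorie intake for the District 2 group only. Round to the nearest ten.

District 2 rows: R3, R6, R7
Weighted sum = 2350×352 + 2350×1522 + 2900×131
  = 827200 + 3576700 + 379900 = 4783800
Sum of weights = 352 + 1522 + 131 = 2005
Weighted mean = 4783800 / 2005 = 2385.9352

2390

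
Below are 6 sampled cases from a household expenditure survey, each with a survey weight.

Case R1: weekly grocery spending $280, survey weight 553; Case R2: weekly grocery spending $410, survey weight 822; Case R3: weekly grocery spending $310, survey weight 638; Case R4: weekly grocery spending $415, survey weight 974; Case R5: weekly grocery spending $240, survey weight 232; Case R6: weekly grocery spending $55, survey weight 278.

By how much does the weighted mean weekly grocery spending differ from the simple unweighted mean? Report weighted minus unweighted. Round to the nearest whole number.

Unweighted sum = 280 + 410 + 310 + 415 + 240 + 55 = 1710
Unweighted mean = 1710 / 6 = 285
Weighted sum = 1164820
Sum of weights = 553 + 822 + 638 + 974 + 232 + 278 = 3497
Weighted mean = 1164820 / 3497 = 333.09122
Difference (weighted minus unweighted) = 48.091221

48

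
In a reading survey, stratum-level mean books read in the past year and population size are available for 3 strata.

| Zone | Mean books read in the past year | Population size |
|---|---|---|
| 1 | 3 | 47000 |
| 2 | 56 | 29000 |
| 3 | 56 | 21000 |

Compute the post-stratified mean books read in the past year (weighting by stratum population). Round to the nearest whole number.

30

Σ Nₕ·x̄ₕ = 3×47000 + 56×29000 + 56×21000
  = 141000 + 1624000 + 1176000 = 2941000
Σ Nₕ = 47000 + 29000 + 21000 = 97000
Overall mean = 2941000 / 97000 = 30.319588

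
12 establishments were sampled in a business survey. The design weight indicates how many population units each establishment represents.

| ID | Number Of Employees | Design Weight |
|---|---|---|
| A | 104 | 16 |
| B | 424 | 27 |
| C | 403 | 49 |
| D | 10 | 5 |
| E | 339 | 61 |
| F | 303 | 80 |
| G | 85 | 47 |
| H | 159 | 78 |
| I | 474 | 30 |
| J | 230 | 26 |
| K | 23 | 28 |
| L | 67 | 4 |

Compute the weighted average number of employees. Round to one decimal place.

255.7

Weighted sum = 115337
Sum of weights = 16 + 27 + 49 + 5 + 61 + 80 + 47 + 78 + 30 + 26 + 28 + 4 = 451
Weighted mean = 115337 / 451 = 255.73614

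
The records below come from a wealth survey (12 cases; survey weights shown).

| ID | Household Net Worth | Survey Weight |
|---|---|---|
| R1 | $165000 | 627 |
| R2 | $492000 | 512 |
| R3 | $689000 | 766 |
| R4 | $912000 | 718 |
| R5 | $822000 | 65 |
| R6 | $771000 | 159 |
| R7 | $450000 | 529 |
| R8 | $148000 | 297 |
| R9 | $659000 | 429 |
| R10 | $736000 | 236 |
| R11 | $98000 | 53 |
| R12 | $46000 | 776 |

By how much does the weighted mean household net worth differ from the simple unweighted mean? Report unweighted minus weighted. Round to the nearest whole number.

Unweighted sum = 165000 + 492000 + 689000 + 912000 + 822000 + 771000 + 450000 + 148000 + 659000 + 736000 + 98000 + 46000 = 5988000
Unweighted mean = 5988000 / 12 = 499000
Weighted sum = 165000×627 + 492000×512 + 689000×766 + 912000×718 + 822000×65 + 771000×159 + 450000×529 + 148000×297 + 659000×429 + 736000×236 + 98000×53 + 46000×776
  = 103455000 + 251904000 + 527774000 + 654816000 + 53430000 + 122589000 + 238050000 + 43956000 + 282711000 + 173696000 + 5194000 + 35696000 = 2493271000
Sum of weights = 627 + 512 + 766 + 718 + 65 + 159 + 529 + 297 + 429 + 236 + 53 + 776 = 5167
Weighted mean = 2493271000 / 5167 = 482537.45
Difference (unweighted minus weighted) = 16462.551

16463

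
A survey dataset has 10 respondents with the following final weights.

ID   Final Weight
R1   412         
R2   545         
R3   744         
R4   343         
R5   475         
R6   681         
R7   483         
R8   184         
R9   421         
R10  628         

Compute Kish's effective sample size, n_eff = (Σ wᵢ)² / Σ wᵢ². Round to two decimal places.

Σ wᵢ = 412 + 545 + 744 + 343 + 475 + 681 + 483 + 184 + 421 + 628 = 4916
Σ wᵢ² = 169744 + 297025 + 553536 + 117649 + 225625 + 463761 + 233289 + 33856 + 177241 + 394384 = 2666110
n_eff = 4916² / 2666110 = 24167056 / 2666110 = 9.0645382

9.06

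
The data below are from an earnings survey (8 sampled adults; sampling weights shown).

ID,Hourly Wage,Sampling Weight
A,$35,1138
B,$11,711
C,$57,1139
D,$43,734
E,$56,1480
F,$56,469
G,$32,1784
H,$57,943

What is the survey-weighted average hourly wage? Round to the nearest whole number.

Weighted sum = 35×1138 + 11×711 + 57×1139 + 43×734 + 56×1480 + 56×469 + 32×1784 + 57×943
  = 39830 + 7821 + 64923 + 31562 + 82880 + 26264 + 57088 + 53751 = 364119
Sum of weights = 1138 + 711 + 1139 + 734 + 1480 + 469 + 1784 + 943 = 8398
Weighted mean = 364119 / 8398 = 43.357823

43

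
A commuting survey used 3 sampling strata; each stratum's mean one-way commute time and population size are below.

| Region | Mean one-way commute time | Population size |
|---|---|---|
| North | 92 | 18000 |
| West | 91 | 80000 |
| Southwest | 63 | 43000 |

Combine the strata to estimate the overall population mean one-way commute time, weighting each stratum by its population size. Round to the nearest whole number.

Σ Nₕ·x̄ₕ = 11645000
Σ Nₕ = 18000 + 80000 + 43000 = 141000
Overall mean = 11645000 / 141000 = 82.588652

83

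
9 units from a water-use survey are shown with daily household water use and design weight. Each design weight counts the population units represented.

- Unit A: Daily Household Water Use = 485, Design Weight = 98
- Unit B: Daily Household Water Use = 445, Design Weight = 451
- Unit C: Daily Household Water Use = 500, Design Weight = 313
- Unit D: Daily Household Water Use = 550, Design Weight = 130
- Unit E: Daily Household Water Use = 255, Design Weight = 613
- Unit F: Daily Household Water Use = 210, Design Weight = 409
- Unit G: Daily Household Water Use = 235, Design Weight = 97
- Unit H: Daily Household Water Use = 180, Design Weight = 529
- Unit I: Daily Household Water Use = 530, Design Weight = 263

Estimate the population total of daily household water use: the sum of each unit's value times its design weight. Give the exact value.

Weighted total = 485×98 + 445×451 + 500×313 + 550×130 + 255×613 + 210×409 + 235×97 + 180×529 + 530×263
  = 47530 + 200695 + 156500 + 71500 + 156315 + 85890 + 22795 + 95220 + 139390 = 975835

975835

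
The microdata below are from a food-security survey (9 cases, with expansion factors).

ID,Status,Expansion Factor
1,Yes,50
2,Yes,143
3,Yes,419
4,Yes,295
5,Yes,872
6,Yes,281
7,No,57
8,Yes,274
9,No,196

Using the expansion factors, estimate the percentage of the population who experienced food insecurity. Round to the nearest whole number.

90

Sum of weights for 'Yes' = 50 + 143 + 419 + 295 + 872 + 281 + 274 = 2334
Total weight = 2587
Weighted proportion = 2334 / 2587 = 0.90220332 → 90.220332%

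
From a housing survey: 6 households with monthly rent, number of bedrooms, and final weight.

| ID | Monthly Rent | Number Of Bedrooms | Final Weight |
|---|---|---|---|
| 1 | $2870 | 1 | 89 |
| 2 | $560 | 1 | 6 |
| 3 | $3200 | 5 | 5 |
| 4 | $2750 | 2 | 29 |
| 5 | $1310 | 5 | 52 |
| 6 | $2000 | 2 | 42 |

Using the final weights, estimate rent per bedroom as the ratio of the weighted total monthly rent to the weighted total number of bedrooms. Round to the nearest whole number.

971

Σ wᵢ·y = 506660
Σ wᵢ·x = 1×89 + 1×6 + 5×5 + 2×29 + 5×52 + 2×42
  = 89 + 6 + 25 + 58 + 260 + 84 = 522
Ratio = 506660 / 522 = 970.61303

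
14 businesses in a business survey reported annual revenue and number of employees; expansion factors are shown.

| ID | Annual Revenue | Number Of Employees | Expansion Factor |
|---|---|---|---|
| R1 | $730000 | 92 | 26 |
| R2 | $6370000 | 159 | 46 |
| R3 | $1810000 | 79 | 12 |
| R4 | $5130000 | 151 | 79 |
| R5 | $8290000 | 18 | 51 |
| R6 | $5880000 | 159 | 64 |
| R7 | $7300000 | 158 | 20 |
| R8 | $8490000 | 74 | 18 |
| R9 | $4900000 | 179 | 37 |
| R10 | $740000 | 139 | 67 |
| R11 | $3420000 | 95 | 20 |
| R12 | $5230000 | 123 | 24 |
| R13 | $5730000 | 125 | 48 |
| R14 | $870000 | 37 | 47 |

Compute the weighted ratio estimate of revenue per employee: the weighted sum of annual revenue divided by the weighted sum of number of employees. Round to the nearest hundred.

Σ wᵢ·y = 2577650000
Σ wᵢ·x = 66696
Ratio = 2577650000 / 66696 = 38647.745

38600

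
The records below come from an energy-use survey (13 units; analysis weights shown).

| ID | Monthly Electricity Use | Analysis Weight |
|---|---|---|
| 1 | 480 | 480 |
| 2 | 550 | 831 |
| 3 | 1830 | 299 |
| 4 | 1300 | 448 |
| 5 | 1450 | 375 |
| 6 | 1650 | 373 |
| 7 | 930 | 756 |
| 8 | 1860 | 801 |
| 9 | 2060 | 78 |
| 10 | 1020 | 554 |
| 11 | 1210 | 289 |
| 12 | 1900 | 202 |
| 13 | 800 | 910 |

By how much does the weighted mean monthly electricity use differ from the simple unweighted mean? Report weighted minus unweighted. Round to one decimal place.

-160.6

Unweighted sum = 17040
Unweighted mean = 17040 / 13 = 1310.7692
Weighted sum = 7356410
Sum of weights = 6396
Weighted mean = 7356410 / 6396 = 1150.1579
Difference (weighted minus unweighted) = -160.61132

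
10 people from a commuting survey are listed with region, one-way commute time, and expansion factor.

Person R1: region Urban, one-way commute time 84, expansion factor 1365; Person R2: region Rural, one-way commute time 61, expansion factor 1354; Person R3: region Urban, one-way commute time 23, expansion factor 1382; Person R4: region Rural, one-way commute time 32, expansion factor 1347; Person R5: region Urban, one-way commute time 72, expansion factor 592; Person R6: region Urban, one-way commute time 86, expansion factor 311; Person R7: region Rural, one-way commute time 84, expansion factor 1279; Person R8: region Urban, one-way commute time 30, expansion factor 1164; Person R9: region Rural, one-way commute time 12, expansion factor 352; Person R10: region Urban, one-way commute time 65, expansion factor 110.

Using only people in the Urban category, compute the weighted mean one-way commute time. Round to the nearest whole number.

52

Urban rows: R1, R3, R5, R6, R8, R10
Weighted sum = 84×1365 + 23×1382 + 72×592 + 86×311 + 30×1164 + 65×110
  = 257886
Sum of weights = 1365 + 1382 + 592 + 311 + 1164 + 110 = 4924
Weighted mean = 257886 / 4924 = 52.373274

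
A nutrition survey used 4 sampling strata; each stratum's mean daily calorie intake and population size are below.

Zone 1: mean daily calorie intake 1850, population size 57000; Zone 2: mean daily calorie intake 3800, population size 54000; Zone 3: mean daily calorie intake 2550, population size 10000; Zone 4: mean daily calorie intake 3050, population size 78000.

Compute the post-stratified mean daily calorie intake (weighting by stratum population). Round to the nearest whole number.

2885

Σ Nₕ·x̄ₕ = 1850×57000 + 3800×54000 + 2550×10000 + 3050×78000
  = 105450000 + 205200000 + 25500000 + 237900000 = 574050000
Σ Nₕ = 57000 + 54000 + 10000 + 78000 = 199000
Overall mean = 574050000 / 199000 = 2884.6734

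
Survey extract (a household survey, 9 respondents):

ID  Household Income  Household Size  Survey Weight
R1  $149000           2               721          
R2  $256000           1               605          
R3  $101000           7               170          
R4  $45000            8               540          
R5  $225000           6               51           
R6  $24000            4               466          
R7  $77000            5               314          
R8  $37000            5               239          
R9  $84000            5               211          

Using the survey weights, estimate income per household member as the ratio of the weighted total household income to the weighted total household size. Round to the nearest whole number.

Σ wᵢ·y = 149000×721 + 256000×605 + 101000×170 + 45000×540 + 225000×51 + 24000×466 + 77000×314 + 37000×239 + 84000×211
  = 107429000 + 154880000 + 17170000 + 24300000 + 11475000 + 11184000 + 24178000 + 8843000 + 17724000 = 377183000
Σ wᵢ·x = 2×721 + 1×605 + 7×170 + 8×540 + 6×51 + 4×466 + 5×314 + 5×239 + 5×211
  = 1442 + 605 + 1190 + 4320 + 306 + 1864 + 1570 + 1195 + 1055 = 13547
Ratio = 377183000 / 13547 = 27842.548

27843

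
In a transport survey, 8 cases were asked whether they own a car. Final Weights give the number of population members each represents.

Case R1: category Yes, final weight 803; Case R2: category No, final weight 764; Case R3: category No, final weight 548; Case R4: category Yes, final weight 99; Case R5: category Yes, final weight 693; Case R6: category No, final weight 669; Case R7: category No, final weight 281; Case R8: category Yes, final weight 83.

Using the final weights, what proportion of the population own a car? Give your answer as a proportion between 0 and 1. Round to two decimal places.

Sum of weights for 'Yes' = 803 + 99 + 693 + 83 = 1678
Total weight = 803 + 764 + 548 + 99 + 693 + 669 + 281 + 83 = 3940
Weighted proportion = 1678 / 3940 = 0.42588832

0.43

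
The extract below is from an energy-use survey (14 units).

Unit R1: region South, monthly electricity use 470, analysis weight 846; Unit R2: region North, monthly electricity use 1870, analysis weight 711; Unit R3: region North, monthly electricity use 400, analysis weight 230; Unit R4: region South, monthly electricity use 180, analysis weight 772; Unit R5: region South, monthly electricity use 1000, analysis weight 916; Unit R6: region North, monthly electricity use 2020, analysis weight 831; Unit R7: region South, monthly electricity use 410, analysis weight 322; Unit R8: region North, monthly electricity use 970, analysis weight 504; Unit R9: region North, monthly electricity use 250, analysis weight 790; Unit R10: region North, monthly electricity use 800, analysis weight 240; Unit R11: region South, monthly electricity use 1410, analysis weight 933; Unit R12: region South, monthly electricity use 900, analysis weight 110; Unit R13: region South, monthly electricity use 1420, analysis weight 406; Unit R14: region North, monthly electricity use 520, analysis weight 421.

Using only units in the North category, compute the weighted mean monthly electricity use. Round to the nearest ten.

North rows: R2, R3, R6, R8, R9, R10, R14
Weighted sum = 4197490
Sum of weights = 711 + 230 + 831 + 504 + 790 + 240 + 421 = 3727
Weighted mean = 4197490 / 3727 = 1126.2383

1130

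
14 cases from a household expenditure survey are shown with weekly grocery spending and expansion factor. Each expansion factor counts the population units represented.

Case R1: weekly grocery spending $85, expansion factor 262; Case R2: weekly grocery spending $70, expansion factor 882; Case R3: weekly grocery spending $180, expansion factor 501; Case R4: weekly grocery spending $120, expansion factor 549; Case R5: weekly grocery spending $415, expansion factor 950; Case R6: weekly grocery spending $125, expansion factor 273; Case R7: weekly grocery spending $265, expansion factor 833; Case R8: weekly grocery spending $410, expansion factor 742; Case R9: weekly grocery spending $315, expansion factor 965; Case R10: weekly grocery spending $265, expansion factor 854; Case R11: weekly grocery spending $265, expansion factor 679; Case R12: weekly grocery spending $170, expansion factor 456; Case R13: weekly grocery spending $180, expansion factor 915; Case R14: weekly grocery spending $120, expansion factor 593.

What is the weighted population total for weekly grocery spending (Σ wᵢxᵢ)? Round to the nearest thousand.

Weighted total = 2217010

2217000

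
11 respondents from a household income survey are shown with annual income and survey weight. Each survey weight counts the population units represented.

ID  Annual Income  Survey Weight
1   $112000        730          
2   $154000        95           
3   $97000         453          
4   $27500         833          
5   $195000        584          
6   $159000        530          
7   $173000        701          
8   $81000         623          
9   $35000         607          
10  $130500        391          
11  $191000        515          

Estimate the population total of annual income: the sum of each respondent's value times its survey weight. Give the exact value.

703760000

Weighted total = 703760000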